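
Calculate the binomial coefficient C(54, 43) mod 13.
0

Using Lucas' theorem:
Write n=54 and k=43 in base 13:
n in base 13: [4, 2]
k in base 13: [3, 4]
C(54,43) mod 13 = ∏ C(n_i, k_i) mod 13
Digit binomials (mod 13): C(4,3) = 4; C(2,4) = 0 (k_i > n_i)
Product: 4 × 0 = 0 ≡ 0 (mod 13)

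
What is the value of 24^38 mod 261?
252

Repeated squaring. Binary of 38 = 100110.
24^1 ≡ 24 (mod 261); 24^2 ≡ 54 (mod 261); 24^4 ≡ 45 (mod 261); 24^8 ≡ 198 (mod 261); 24^16 ≡ 54 (mod 261); 24^32 ≡ 45 (mod 261)
24^38 = 24^2 × 24^4 × 24^32 ≡ 252 (mod 261)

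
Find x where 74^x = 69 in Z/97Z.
15

Baby-step giant-step with step n = ⌈√97⌉ = 10.
Baby steps 74^j mod 97 (j:value) for j=0..9: 0:1, 1:74, 2:44, 3:55, 4:93, 5:92, 6:18, 7:71, 8:16, 9:20.
Giant-step multiplier: 74^(-10) ≡ 74^(96-10) = 74^86 ≡ 66 (mod 97).
Giant steps γ_i = 69·66^i mod 97: γ_0=69, γ_1=92 (in table at j=5).
x = i·n + j = 1·10 + 5 = 15.
Check: 74^15 ≡ 69 (mod 97).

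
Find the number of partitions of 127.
3913864295

p(n) counts ways to write n as a sum of positive integers (order ignored).
Euler's pentagonal recurrence: p(k) = p(k-1) + p(k-2) - p(k-5) - p(k-7) + p(k-12) + p(k-15) - ... (offsets j(3j∓1)/2, signs ++--, p(0)=1, p(<0)=0).
DP table for k = 0..126: p(0)=1, p(1)=1, p(2)=2, p(3)=3, p(4)=5, p(5)=7, p(6)=11, p(7)=15, p(8)=22, p(9)=30, p(10)=42, p(11)=56, p(12)=77, p(13)=101, p(14)=135, p(15)=176, p(16)=231, p(17)=297, p(18)=385, p(19)=490, p(20)=627, p(21)=792, p(22)=1002, p(23)=1255, p(24)=1575, p(25)=1958, p(26)=2436, p(27)=3010, p(28)=3718, p(29)=4565, p(30)=5604, p(31)=6842, p(32)=8349, p(33)=10143, p(34)=12310, p(35)=14883, p(36)=17977, p(37)=21637, p(38)=26015, p(39)=31185, p(40)=37338, p(41)=44583, p(42)=53174, p(43)=63261, p(44)=75175, p(45)=89134, p(46)=105558, p(47)=124754, p(48)=147273, p(49)=173525, p(50)=204226, p(51)=239943, p(52)=281589, p(53)=329931, p(54)=386155, p(55)=451276, p(56)=526823, p(57)=614154, p(58)=715220, p(59)=831820, p(60)=966467, p(61)=1121505, p(62)=1300156, p(63)=1505499, p(64)=1741630, p(65)=2012558, p(66)=2323520, p(67)=2679689, p(68)=3087735, p(69)=3554345, p(70)=4087968, p(71)=4697205, p(72)=5392783, p(73)=6185689, p(74)=7089500, p(75)=8118264, p(76)=9289091, p(77)=10619863, p(78)=12132164, p(79)=13848650, p(80)=15796476, p(81)=18004327, p(82)=20506255, p(83)=23338469, p(84)=26543660, p(85)=30167357, p(86)=34262962, p(87)=38887673, p(88)=44108109, p(89)=49995925, p(90)=56634173, p(91)=64112359, p(92)=72533807, p(93)=82010177, p(94)=92669720, p(95)=104651419, p(96)=118114304, p(97)=133230930, p(98)=150198136, p(99)=169229875, p(100)=190569292, p(101)=214481126, p(102)=241265379, p(103)=271248950, p(104)=304801365, p(105)=342325709, p(106)=384276336, p(107)=431149389, p(108)=483502844, p(109)=541946240, p(110)=607163746, p(111)=679903203, p(112)=761002156, p(113)=851376628, p(114)=952050665, p(115)=1064144451, p(116)=1188908248, p(117)=1327710076, p(118)=1482074143, p(119)=1653668665, p(120)=1844349560, p(121)=2056148051, p(122)=2291320912, p(123)=2552338241, p(124)=2841940500, p(125)=3163127352, p(126)=3519222692.
Final step: p(127) = p(126) + p(125) - p(122) - p(120) + p(115) + p(112) - p(105) - p(101) + p(92) + p(87) - p(76) - p(70) + p(57) + p(50) - p(35) - p(27) + p(10) + p(1)
= 3519222692 + 3163127352 - 2291320912 - 1844349560 + 1064144451 + 761002156 - 342325709 - 214481126 + 72533807 + 38887673 - 9289091 - 4087968 + 614154 + 204226 - 14883 - 3010 + 42 + 1
= 3913864295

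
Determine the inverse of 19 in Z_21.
10

gcd(19, 21) = 1, so the inverse exists.
Extended Euclidean algorithm on (21, 19):
21 = 1 × 19 + 2  ⟹  2 = (1)·21 + (-1)·19
19 = 9 × 2 + 1  ⟹  1 = (-9)·21 + (10)·19
So (10)·19 ≡ 1 (mod 21), i.e. 19^(-1) ≡ 10 (mod 21).
Check: 19 × 10 = 190 ≡ 1 (mod 21)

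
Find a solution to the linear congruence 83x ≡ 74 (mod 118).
x ≡ 8 (mod 118)

gcd(83, 118) = 1, which divides 74, so solutions exist.
Find 83^(-1) mod 118 by the extended Euclidean algorithm:
118 = 1 × 83 + 35  ⟹  35 = (1)·118 + (-1)·83
83 = 2 × 35 + 13  ⟹  13 = (-2)·118 + (3)·83
35 = 2 × 13 + 9  ⟹  9 = (5)·118 + (-7)·83
13 = 1 × 9 + 4  ⟹  4 = (-7)·118 + (10)·83
9 = 2 × 4 + 1  ⟹  1 = (19)·118 + (-27)·83
So (-27)·83 ≡ 1 (mod 118), i.e. 83^(-1) ≡ -27 ≡ 91 (mod 118).
x ≡ 91 × 74 = 6734 ≡ 8 (mod 118).
Check: 83 × 8 = 664 ≡ 74 (mod 118).
Unique solution: x ≡ 8 (mod 118)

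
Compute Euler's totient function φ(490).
168

490 = 2 × 5 × 7^2
φ(n) = n × ∏(1 - 1/p) for each prime p dividing n
φ(490) = 490 × (1 - 1/2) × (1 - 1/5) × (1 - 1/7) = 168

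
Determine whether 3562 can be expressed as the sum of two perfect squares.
9² + 59² (a=9, b=59)

Factorization: 3562 = 2 × 13 × 137
By Fermat: n is sum of two squares iff every prime p ≡ 3 (mod 4) appears to even power.
All primes ≡ 3 (mod 4) appear to even power.
Search a = 0, 1, 2, … for 3562 - a² a perfect square: first hit at a = 9: 3562 - 81 = 3481 = 59².
3562 = 9² + 59² = 81 + 3481 ✓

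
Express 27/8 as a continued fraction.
[3; 2, 1, 2]

Euclidean algorithm steps:
27 = 3 × 8 + 3
8 = 2 × 3 + 2
3 = 1 × 2 + 1
2 = 2 × 1 + 0
Continued fraction: [3; 2, 1, 2]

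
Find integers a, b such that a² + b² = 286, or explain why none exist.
Not possible

Factorization: 286 = 2 × 11 × 13
By Fermat: n is sum of two squares iff every prime p ≡ 3 (mod 4) appears to even power.
Prime(s) ≡ 3 (mod 4) with odd exponent: [(11, 1)]
Therefore 286 cannot be expressed as a² + b².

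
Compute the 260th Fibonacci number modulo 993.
540

Matrix identity: Q^n = [[F_(n+1), F_n], [F_n, F_(n-1)]] with Q = [[1,1],[1,0]].
n = 260 = 100000100₂. Square-and-multiply, entries mod 993:
Q^1 = [[1,1],[1,0]]
Q^2 = (Q^1)² = [[2,1],[1,1]]
Q^4 = (Q^2)² = [[5,3],[3,2]]
Q^8 = (Q^4)² = [[34,21],[21,13]]
Q^16 = (Q^8)² = [[604,987],[987,610]]
Q^32 = (Q^16)² = [[421,660],[660,754]]
Q^65 = (Q^32)²·Q = [[127,160],[160,960]]
Q^130 = (Q^65)² = [[23,145],[145,871]]
Q^260 = (Q^130)² = [[701,540],[540,161]]
F_260 mod 993 = Q^260[0][1] = 540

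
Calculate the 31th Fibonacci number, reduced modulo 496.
125

Matrix identity: Q^n = [[F_(n+1), F_n], [F_n, F_(n-1)]] with Q = [[1,1],[1,0]].
n = 31 = 11111₂. Square-and-multiply, entries mod 496:
Q^1 = [[1,1],[1,0]]
Q^3 = (Q^1)²·Q = [[3,2],[2,1]]
Q^7 = (Q^3)²·Q = [[21,13],[13,8]]
Q^15 = (Q^7)²·Q = [[491,114],[114,377]]
Q^31 = (Q^15)²·Q = [[373,125],[125,248]]
F_31 mod 496 = Q^31[0][1] = 125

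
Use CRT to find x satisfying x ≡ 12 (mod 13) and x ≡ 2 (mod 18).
38

Using Chinese Remainder Theorem:
M = 13 × 18 = 234
M1 = 18, M2 = 13
y1 = 18^(-1) mod 13 = 8
y2 = 13^(-1) mod 18 = 7
x = (12×18×8 + 2×13×7) mod 234 = 38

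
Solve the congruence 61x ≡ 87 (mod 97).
x ≡ 38 (mod 97)

gcd(61, 97) = 1, which divides 87, so solutions exist.
Find 61^(-1) mod 97 by the extended Euclidean algorithm:
97 = 1 × 61 + 36  ⟹  36 = (1)·97 + (-1)·61
61 = 1 × 36 + 25  ⟹  25 = (-1)·97 + (2)·61
36 = 1 × 25 + 11  ⟹  11 = (2)·97 + (-3)·61
25 = 2 × 11 + 3  ⟹  3 = (-5)·97 + (8)·61
11 = 3 × 3 + 2  ⟹  2 = (17)·97 + (-27)·61
3 = 1 × 2 + 1  ⟹  1 = (-22)·97 + (35)·61
So (35)·61 ≡ 1 (mod 97), i.e. 61^(-1) ≡ 35 (mod 97).
x ≡ 35 × 87 = 3045 ≡ 38 (mod 97).
Check: 61 × 38 = 2318 ≡ 87 (mod 97).
Unique solution: x ≡ 38 (mod 97)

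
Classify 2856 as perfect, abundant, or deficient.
abundant

Proper divisors of 2856: sum = 1 + 2 + 3 + 4 + 6 + 7 + 8 + 12 + ... + 476 + 714 + 952 + 1428 (31 divisors) = 5784
Since 5784 > 2856, 2856 is abundant.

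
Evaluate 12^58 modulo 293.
257

Repeated squaring. Binary of 58 = 111010.
12^1 ≡ 12 (mod 293); 12^2 ≡ 144 (mod 293); 12^4 ≡ 226 (mod 293); 12^8 ≡ 94 (mod 293); 12^16 ≡ 46 (mod 293); 12^32 ≡ 65 (mod 293)
12^58 = 12^2 × 12^8 × 12^16 × 12^32 ≡ 257 (mod 293)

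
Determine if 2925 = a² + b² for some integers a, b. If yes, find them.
3² + 54² (a=3, b=54)

Factorization: 2925 = 3^2 × 5^2 × 13
By Fermat: n is sum of two squares iff every prime p ≡ 3 (mod 4) appears to even power.
All primes ≡ 3 (mod 4) appear to even power.
Search a = 0, 1, 2, … for 2925 - a² a perfect square: first hit at a = 3: 2925 - 9 = 2916 = 54².
2925 = 3² + 54² = 9 + 2916 ✓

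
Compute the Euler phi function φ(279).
180

279 = 3^2 × 31
φ(n) = n × ∏(1 - 1/p) for each prime p dividing n
φ(279) = 279 × (1 - 1/3) × (1 - 1/31) = 180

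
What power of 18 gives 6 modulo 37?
27

Baby-step giant-step with step n = ⌈√37⌉ = 7.
Baby steps 18^j mod 37 (j:value) for j=0..6: 0:1, 1:18, 2:28, 3:23, 4:7, 5:15, 6:11.
Giant-step multiplier: 18^(-7) ≡ 18^(36-7) = 18^29 ≡ 20 (mod 37).
Giant steps γ_i = 6·20^i mod 37: γ_0=6, γ_1=9, γ_2=32, γ_3=11 (in table at j=6).
x = i·n + j = 3·7 + 6 = 27.
Check: 18^27 ≡ 6 (mod 37).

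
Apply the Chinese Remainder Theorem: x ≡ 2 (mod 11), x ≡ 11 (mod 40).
211

Using Chinese Remainder Theorem:
M = 11 × 40 = 440
M1 = 40, M2 = 11
y1 = 40^(-1) mod 11 = 8
y2 = 11^(-1) mod 40 = 11
x = (2×40×8 + 11×11×11) mod 440 = 211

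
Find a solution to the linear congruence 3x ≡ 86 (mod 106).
x ≡ 64 (mod 106)

gcd(3, 106) = 1, which divides 86, so solutions exist.
Find 3^(-1) mod 106 by the extended Euclidean algorithm:
106 = 35 × 3 + 1  ⟹  1 = (1)·106 + (-35)·3
So (-35)·3 ≡ 1 (mod 106), i.e. 3^(-1) ≡ -35 ≡ 71 (mod 106).
x ≡ 71 × 86 = 6106 ≡ 64 (mod 106).
Check: 3 × 64 = 192 ≡ 86 (mod 106).
Unique solution: x ≡ 64 (mod 106)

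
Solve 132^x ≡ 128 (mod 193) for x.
50

Baby-step giant-step with step n = ⌈√193⌉ = 14.
Baby steps 132^j mod 193 (j:value) for j=0..13: 0:1, 1:132, 2:54, 3:180, 4:21, 5:70, 6:169, 7:113, 8:55, 9:119, 10:75, 11:57, 12:190, 13:183.
Giant-step multiplier: 132^(-14) ≡ 132^(192-14) = 132^178 ≡ 137 (mod 193).
Giant steps γ_i = 128·137^i mod 193: γ_0=128, γ_1=166, γ_2=161, γ_3=55 (in table at j=8).
x = i·n + j = 3·14 + 8 = 50.
Check: 132^50 ≡ 128 (mod 193).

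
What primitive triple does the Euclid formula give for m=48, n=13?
(2135, 1248, 2473)

Euclid's formula: a = m² - n², b = 2mn, c = m² + n²
m = 48, n = 13
a = 48² - 13² = 2304 - 169 = 2135
b = 2 × 48 × 13 = 1248
c = 48² + 13² = 2304 + 169 = 2473
Verification: 2135² + 1248² = 4558225 + 1557504 = 6115729 = 2473² ✓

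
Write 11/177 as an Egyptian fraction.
1/17 + 1/301 + 1/905709

Greedy algorithm:
11/177: ceiling(177/11) = 17, use 1/17
10/3009: ceiling(3009/10) = 301, use 1/301
1/905709: ceiling(905709/1) = 905709, use 1/905709
Result: 11/177 = 1/17 + 1/301 + 1/905709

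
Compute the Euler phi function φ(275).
200

275 = 5^2 × 11
φ(n) = n × ∏(1 - 1/p) for each prime p dividing n
φ(275) = 275 × (1 - 1/5) × (1 - 1/11) = 200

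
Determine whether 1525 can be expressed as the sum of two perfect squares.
2² + 39² (a=2, b=39)

Factorization: 1525 = 5^2 × 61
By Fermat: n is sum of two squares iff every prime p ≡ 3 (mod 4) appears to even power.
All primes ≡ 3 (mod 4) appear to even power.
Search a = 0, 1, 2, … for 1525 - a² a perfect square: first hit at a = 2: 1525 - 4 = 1521 = 39².
1525 = 2² + 39² = 4 + 1521 ✓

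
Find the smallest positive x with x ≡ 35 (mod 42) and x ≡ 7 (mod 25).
707

Using Chinese Remainder Theorem:
M = 42 × 25 = 1050
M1 = 25, M2 = 42
y1 = 25^(-1) mod 42 = 37
y2 = 42^(-1) mod 25 = 3
x = (35×25×37 + 7×42×3) mod 1050 = 707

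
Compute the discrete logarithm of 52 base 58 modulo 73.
57

Baby-step giant-step with step n = ⌈√73⌉ = 9.
Baby steps 58^j mod 73 (j:value) for j=0..8: 0:1, 1:58, 2:6, 3:56, 4:36, 5:44, 6:70, 7:45, 8:55.
Giant-step multiplier: 58^(-9) ≡ 58^(72-9) = 58^63 ≡ 63 (mod 73).
Giant steps γ_i = 52·63^i mod 73: γ_0=52, γ_1=64, γ_2=17, γ_3=49, γ_4=21, γ_5=9, γ_6=56 (in table at j=3).
x = i·n + j = 6·9 + 3 = 57.
Check: 58^57 ≡ 52 (mod 73).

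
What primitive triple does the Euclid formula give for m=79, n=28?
(5457, 4424, 7025)

Euclid's formula: a = m² - n², b = 2mn, c = m² + n²
m = 79, n = 28
a = 79² - 28² = 6241 - 784 = 5457
b = 2 × 79 × 28 = 4424
c = 79² + 28² = 6241 + 784 = 7025
Verification: 5457² + 4424² = 29778849 + 19571776 = 49350625 = 7025² ✓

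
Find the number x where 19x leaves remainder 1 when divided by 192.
91

gcd(19, 192) = 1, so the inverse exists.
Extended Euclidean algorithm on (192, 19):
192 = 10 × 19 + 2  ⟹  2 = (1)·192 + (-10)·19
19 = 9 × 2 + 1  ⟹  1 = (-9)·192 + (91)·19
So (91)·19 ≡ 1 (mod 192), i.e. 19^(-1) ≡ 91 (mod 192).
Check: 19 × 91 = 1729 ≡ 1 (mod 192)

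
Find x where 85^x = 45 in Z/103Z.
83

Baby-step giant-step with step n = ⌈√103⌉ = 11.
Baby steps 85^j mod 103 (j:value) for j=0..10: 0:1, 1:85, 2:15, 3:39, 4:19, 5:70, 6:79, 7:20, 8:52, 9:94, 10:59.
Giant-step multiplier: 85^(-11) ≡ 85^(102-11) = 85^91 ≡ 74 (mod 103).
Giant steps γ_i = 45·74^i mod 103: γ_0=45, γ_1=34, γ_2=44, γ_3=63, γ_4=27, γ_5=41, γ_6=47, γ_7=79 (in table at j=6).
x = i·n + j = 7·11 + 6 = 83.
Check: 85^83 ≡ 45 (mod 103).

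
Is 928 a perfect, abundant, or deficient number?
abundant

Proper divisors of 928: sum = 1 + 2 + 4 + 8 + 16 + 29 + 32 + 58 + 116 + 232 + 464 = 962
Since 962 > 928, 928 is abundant.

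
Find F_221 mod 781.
89

Matrix identity: Q^n = [[F_(n+1), F_n], [F_n, F_(n-1)]] with Q = [[1,1],[1,0]].
n = 221 = 11011101₂. Square-and-multiply, entries mod 781:
Q^1 = [[1,1],[1,0]]
Q^3 = (Q^1)²·Q = [[3,2],[2,1]]
Q^6 = (Q^3)² = [[13,8],[8,5]]
Q^13 = (Q^6)²·Q = [[377,233],[233,144]]
Q^27 = (Q^13)²·Q = [[725,387],[387,338]]
Q^55 = (Q^27)²·Q = [[404,610],[610,575]]
Q^110 = (Q^55)² = [[331,506],[506,606]]
Q^221 = (Q^110)²·Q = [[144,89],[89,55]]
F_221 mod 781 = Q^221[0][1] = 89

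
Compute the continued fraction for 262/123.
[2; 7, 1, 2, 5]

Euclidean algorithm steps:
262 = 2 × 123 + 16
123 = 7 × 16 + 11
16 = 1 × 11 + 5
11 = 2 × 5 + 1
5 = 5 × 1 + 0
Continued fraction: [2; 7, 1, 2, 5]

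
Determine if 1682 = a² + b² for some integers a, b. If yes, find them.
1² + 41² (a=1, b=41)

Factorization: 1682 = 2 × 29^2
By Fermat: n is sum of two squares iff every prime p ≡ 3 (mod 4) appears to even power.
All primes ≡ 3 (mod 4) appear to even power.
Search a = 0, 1, 2, … for 1682 - a² a perfect square: first hit at a = 1: 1682 - 1 = 1681 = 41².
1682 = 1² + 41² = 1 + 1681 ✓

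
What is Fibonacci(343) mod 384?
109

Matrix identity: Q^n = [[F_(n+1), F_n], [F_n, F_(n-1)]] with Q = [[1,1],[1,0]].
n = 343 = 101010111₂. Square-and-multiply, entries mod 384:
Q^1 = [[1,1],[1,0]]
Q^2 = (Q^1)² = [[2,1],[1,1]]
Q^5 = (Q^2)²·Q = [[8,5],[5,3]]
Q^10 = (Q^5)² = [[89,55],[55,34]]
Q^21 = (Q^10)²·Q = [[47,194],[194,237]]
Q^42 = (Q^21)² = [[293,184],[184,109]]
Q^85 = (Q^42)²·Q = [[137,281],[281,240]]
Q^171 = (Q^85)²·Q = [[147,194],[194,337]]
Q^343 = (Q^171)²·Q = [[309,109],[109,200]]
F_343 mod 384 = Q^343[0][1] = 109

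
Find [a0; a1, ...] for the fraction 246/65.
[3; 1, 3, 1, 1, 1, 4]

Euclidean algorithm steps:
246 = 3 × 65 + 51
65 = 1 × 51 + 14
51 = 3 × 14 + 9
14 = 1 × 9 + 5
9 = 1 × 5 + 4
5 = 1 × 4 + 1
4 = 4 × 1 + 0
Continued fraction: [3; 1, 3, 1, 1, 1, 4]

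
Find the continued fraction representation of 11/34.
[0; 3, 11]

Euclidean algorithm steps:
11 = 0 × 34 + 11
34 = 3 × 11 + 1
11 = 11 × 1 + 0
Continued fraction: [0; 3, 11]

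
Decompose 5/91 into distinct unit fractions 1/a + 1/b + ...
1/19 + 1/433 + 1/249553 + 1/93414800161 + 1/17452649778145716451681

Greedy algorithm:
5/91: ceiling(91/5) = 19, use 1/19
4/1729: ceiling(1729/4) = 433, use 1/433
3/748657: ceiling(748657/3) = 249553, use 1/249553
2/186829600321: ceiling(186829600321/2) = 93414800161, use 1/93414800161
1/17452649778145716451681: ceiling(17452649778145716451681/1) = 17452649778145716451681, use 1/17452649778145716451681
Result: 5/91 = 1/19 + 1/433 + 1/249553 + 1/93414800161 + 1/17452649778145716451681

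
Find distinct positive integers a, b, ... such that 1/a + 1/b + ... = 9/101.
1/12 + 1/174 + 1/35148

Greedy algorithm:
9/101: ceiling(101/9) = 12, use 1/12
7/1212: ceiling(1212/7) = 174, use 1/174
1/35148: ceiling(35148/1) = 35148, use 1/35148
Result: 9/101 = 1/12 + 1/174 + 1/35148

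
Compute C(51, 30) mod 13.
3

Using Lucas' theorem:
Write n=51 and k=30 in base 13:
n in base 13: [3, 12]
k in base 13: [2, 4]
C(51,30) mod 13 = ∏ C(n_i, k_i) mod 13
Digit binomials (mod 13): C(3,2) = 3; C(12,4) = 495 ≡ 1
Product: 3 × 1 = 3 ≡ 3 (mod 13)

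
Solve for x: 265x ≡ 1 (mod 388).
41

gcd(265, 388) = 1, so the inverse exists.
Extended Euclidean algorithm on (388, 265):
388 = 1 × 265 + 123  ⟹  123 = (1)·388 + (-1)·265
265 = 2 × 123 + 19  ⟹  19 = (-2)·388 + (3)·265
123 = 6 × 19 + 9  ⟹  9 = (13)·388 + (-19)·265
19 = 2 × 9 + 1  ⟹  1 = (-28)·388 + (41)·265
So (41)·265 ≡ 1 (mod 388), i.e. 265^(-1) ≡ 41 (mod 388).
Check: 265 × 41 = 10865 ≡ 1 (mod 388)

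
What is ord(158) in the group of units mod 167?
166

167 is prime, so ord(158) divides φ(167) = 166.
Divisors of 166: 1, 2, 83, 166.
Repeated squaring: 158^1 ≡ 158, 158^2 ≡ 81, 158^4 ≡ 48, 158^8 ≡ 133, 158^16 ≡ 154, 158^32 ≡ 2, 158^64 ≡ 4, 158^128 ≡ 16 (mod 167).
Test 158^d mod 167 for each divisor d in increasing order:
158^1 ≡ 158
158^2 ≡ 81
158^83 = 158^64·158^16·158^2·158^1 ≡ 166
158^166 = 158^128·158^32·158^4·158^2 ≡ 1  ← first divisor giving 1
The order is 166.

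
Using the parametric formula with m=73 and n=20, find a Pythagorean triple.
(4929, 2920, 5729)

Euclid's formula: a = m² - n², b = 2mn, c = m² + n²
m = 73, n = 20
a = 73² - 20² = 5329 - 400 = 4929
b = 2 × 73 × 20 = 2920
c = 73² + 20² = 5329 + 400 = 5729
Verification: 4929² + 2920² = 24295041 + 8526400 = 32821441 = 5729² ✓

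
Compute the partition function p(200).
3972999029388

p(n) counts ways to write n as a sum of positive integers (order ignored).
Euler's pentagonal recurrence: p(k) = p(k-1) + p(k-2) - p(k-5) - p(k-7) + p(k-12) + p(k-15) - ... (offsets j(3j∓1)/2, signs ++--, p(0)=1, p(<0)=0).
DP table for k = 0..199: p(0)=1, p(1)=1, p(2)=2, p(3)=3, p(4)=5, p(5)=7, p(6)=11, p(7)=15, p(8)=22, p(9)=30, p(10)=42, p(11)=56, p(12)=77, p(13)=101, p(14)=135, p(15)=176, p(16)=231, p(17)=297, p(18)=385, p(19)=490, p(20)=627, p(21)=792, p(22)=1002, p(23)=1255, p(24)=1575, p(25)=1958, p(26)=2436, p(27)=3010, p(28)=3718, p(29)=4565, p(30)=5604, p(31)=6842, p(32)=8349, p(33)=10143, p(34)=12310, p(35)=14883, p(36)=17977, p(37)=21637, p(38)=26015, p(39)=31185, p(40)=37338, p(41)=44583, p(42)=53174, p(43)=63261, p(44)=75175, p(45)=89134, p(46)=105558, p(47)=124754, p(48)=147273, p(49)=173525, p(50)=204226, p(51)=239943, p(52)=281589, p(53)=329931, p(54)=386155, p(55)=451276, p(56)=526823, p(57)=614154, p(58)=715220, p(59)=831820, p(60)=966467, p(61)=1121505, p(62)=1300156, p(63)=1505499, p(64)=1741630, p(65)=2012558, p(66)=2323520, p(67)=2679689, p(68)=3087735, p(69)=3554345, p(70)=4087968, p(71)=4697205, p(72)=5392783, p(73)=6185689, p(74)=7089500, p(75)=8118264, p(76)=9289091, p(77)=10619863, p(78)=12132164, p(79)=13848650, p(80)=15796476, p(81)=18004327, p(82)=20506255, p(83)=23338469, p(84)=26543660, p(85)=30167357, p(86)=34262962, p(87)=38887673, p(88)=44108109, p(89)=49995925, p(90)=56634173, p(91)=64112359, p(92)=72533807, p(93)=82010177, p(94)=92669720, p(95)=104651419, p(96)=118114304, p(97)=133230930, p(98)=150198136, p(99)=169229875, p(100)=190569292, p(101)=214481126, p(102)=241265379, p(103)=271248950, p(104)=304801365, p(105)=342325709, p(106)=384276336, p(107)=431149389, p(108)=483502844, p(109)=541946240, p(110)=607163746, p(111)=679903203, p(112)=761002156, p(113)=851376628, p(114)=952050665, p(115)=1064144451, p(116)=1188908248, p(117)=1327710076, p(118)=1482074143, p(119)=1653668665, p(120)=1844349560, p(121)=2056148051, p(122)=2291320912, p(123)=2552338241, p(124)=2841940500, p(125)=3163127352, p(126)=3519222692, p(127)=3913864295, p(128)=4351078600, p(129)=4835271870, p(130)=5371315400, p(131)=5964539504, p(132)=6620830889, p(133)=7346629512, p(134)=8149040695, p(135)=9035836076, p(136)=10015581680, p(137)=11097645016, p(138)=12292341831, p(139)=13610949895, p(140)=15065878135, p(141)=16670689208, p(142)=18440293320, p(143)=20390982757, p(144)=22540654445, p(145)=24908858009, p(146)=27517052599, p(147)=30388671978, p(148)=33549419497, p(149)=37027355200, p(150)=40853235313, p(151)=45060624582, p(152)=49686288421, p(153)=54770336324, p(154)=60356673280, p(155)=66493182097, p(156)=73232243759, p(157)=80630964769, p(158)=88751778802, p(159)=97662728555, p(160)=107438159466, p(161)=118159068427, p(162)=129913904637, p(163)=142798995930, p(164)=156919475295, p(165)=172389800255, p(166)=189334822579, p(167)=207890420102, p(168)=228204732751, p(169)=250438925115, p(170)=274768617130, p(171)=301384802048, p(172)=330495499613, p(173)=362326859895, p(174)=397125074750, p(175)=435157697830, p(176)=476715857290, p(177)=522115831195, p(178)=571701605655, p(179)=625846753120, p(180)=684957390936, p(181)=749474411781, p(182)=819876908323, p(183)=896684817527, p(184)=980462880430, p(185)=1071823774337, p(186)=1171432692373, p(187)=1280011042268, p(188)=1398341745571, p(189)=1527273599625, p(190)=1667727404093, p(191)=1820701100652, p(192)=1987276856363, p(193)=2168627105469, p(194)=2366022741845, p(195)=2580840212973, p(196)=2814570987591, p(197)=3068829878530, p(198)=3345365983698, p(199)=3646072432125.
Final step: p(200) = p(199) + p(198) - p(195) - p(193) + p(188) + p(185) - p(178) - p(174) + p(165) + p(160) - p(149) - p(143) + p(130) + p(123) - p(108) - p(100) + p(83) + p(74) - p(55) - p(45) + p(24) + p(13)
= 3646072432125 + 3345365983698 - 2580840212973 - 2168627105469 + 1398341745571 + 1071823774337 - 571701605655 - 397125074750 + 172389800255 + 107438159466 - 37027355200 - 20390982757 + 5371315400 + 2552338241 - 483502844 - 190569292 + 23338469 + 7089500 - 451276 - 89134 + 1575 + 101
= 3972999029388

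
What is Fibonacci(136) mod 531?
393

Matrix identity: Q^n = [[F_(n+1), F_n], [F_n, F_(n-1)]] with Q = [[1,1],[1,0]].
n = 136 = 10001000₂. Square-and-multiply, entries mod 531:
Q^1 = [[1,1],[1,0]]
Q^2 = (Q^1)² = [[2,1],[1,1]]
Q^4 = (Q^2)² = [[5,3],[3,2]]
Q^8 = (Q^4)² = [[34,21],[21,13]]
Q^17 = (Q^8)²·Q = [[460,4],[4,456]]
Q^34 = (Q^17)² = [[278,478],[478,331]]
Q^68 = (Q^34)² = [[443,114],[114,329]]
Q^136 = (Q^68)² = [[31,393],[393,169]]
F_136 mod 531 = Q^136[0][1] = 393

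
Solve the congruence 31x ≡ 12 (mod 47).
x ≡ 11 (mod 47)

gcd(31, 47) = 1, which divides 12, so solutions exist.
Find 31^(-1) mod 47 by the extended Euclidean algorithm:
47 = 1 × 31 + 16  ⟹  16 = (1)·47 + (-1)·31
31 = 1 × 16 + 15  ⟹  15 = (-1)·47 + (2)·31
16 = 1 × 15 + 1  ⟹  1 = (2)·47 + (-3)·31
So (-3)·31 ≡ 1 (mod 47), i.e. 31^(-1) ≡ -3 ≡ 44 (mod 47).
x ≡ 44 × 12 = 528 ≡ 11 (mod 47).
Check: 31 × 11 = 341 ≡ 12 (mod 47).
Unique solution: x ≡ 11 (mod 47)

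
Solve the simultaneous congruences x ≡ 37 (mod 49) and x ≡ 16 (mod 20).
576

Using Chinese Remainder Theorem:
M = 49 × 20 = 980
M1 = 20, M2 = 49
y1 = 20^(-1) mod 49 = 27
y2 = 49^(-1) mod 20 = 9
x = (37×20×27 + 16×49×9) mod 980 = 576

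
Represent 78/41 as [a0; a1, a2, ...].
[1; 1, 9, 4]

Euclidean algorithm steps:
78 = 1 × 41 + 37
41 = 1 × 37 + 4
37 = 9 × 4 + 1
4 = 4 × 1 + 0
Continued fraction: [1; 1, 9, 4]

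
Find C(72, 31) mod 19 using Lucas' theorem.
16

Using Lucas' theorem:
Write n=72 and k=31 in base 19:
n in base 19: [3, 15]
k in base 19: [1, 12]
C(72,31) mod 19 = ∏ C(n_i, k_i) mod 19
Digit binomials (mod 19): C(3,1) = 3; C(15,12) = 455 ≡ 18
Product: 3 × 18 = 54 ≡ 16 (mod 19)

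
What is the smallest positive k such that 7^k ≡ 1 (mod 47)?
23

47 is prime, so ord(7) divides φ(47) = 46.
Divisors of 46: 1, 2, 23, 46.
Repeated squaring: 7^1 ≡ 7, 7^2 ≡ 2, 7^4 ≡ 4, 7^8 ≡ 16, 7^16 ≡ 21, 7^32 ≡ 18 (mod 47).
Test 7^d mod 47 for each divisor d in increasing order:
7^1 ≡ 7
7^2 ≡ 2
7^23 = 7^16·7^4·7^2·7^1 ≡ 1  ← first divisor giving 1
The order is 23.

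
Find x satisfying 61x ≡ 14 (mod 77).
x ≡ 28 (mod 77)

gcd(61, 77) = 1, which divides 14, so solutions exist.
Find 61^(-1) mod 77 by the extended Euclidean algorithm:
77 = 1 × 61 + 16  ⟹  16 = (1)·77 + (-1)·61
61 = 3 × 16 + 13  ⟹  13 = (-3)·77 + (4)·61
16 = 1 × 13 + 3  ⟹  3 = (4)·77 + (-5)·61
13 = 4 × 3 + 1  ⟹  1 = (-19)·77 + (24)·61
So (24)·61 ≡ 1 (mod 77), i.e. 61^(-1) ≡ 24 (mod 77).
x ≡ 24 × 14 = 336 ≡ 28 (mod 77).
Check: 61 × 28 = 1708 ≡ 14 (mod 77).
Unique solution: x ≡ 28 (mod 77)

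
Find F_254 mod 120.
17

Matrix identity: Q^n = [[F_(n+1), F_n], [F_n, F_(n-1)]] with Q = [[1,1],[1,0]].
n = 254 = 11111110₂. Square-and-multiply, entries mod 120:
Q^1 = [[1,1],[1,0]]
Q^3 = (Q^1)²·Q = [[3,2],[2,1]]
Q^7 = (Q^3)²·Q = [[21,13],[13,8]]
Q^15 = (Q^7)²·Q = [[27,10],[10,17]]
Q^31 = (Q^15)²·Q = [[69,109],[109,80]]
Q^63 = (Q^31)²·Q = [[3,82],[82,41]]
Q^127 = (Q^63)²·Q = [[21,13],[13,8]]
Q^254 = (Q^127)² = [[10,17],[17,113]]
F_254 mod 120 = Q^254[0][1] = 17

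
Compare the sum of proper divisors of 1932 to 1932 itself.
abundant

Proper divisors of 1932: sum = 1 + 2 + 3 + 4 + 6 + 7 + 12 + 14 + ... + 322 + 483 + 644 + 966 (23 divisors) = 3444
Since 3444 > 1932, 1932 is abundant.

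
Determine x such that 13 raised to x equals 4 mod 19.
4

Baby-step giant-step with step n = ⌈√19⌉ = 5.
Baby steps 13^j mod 19 (j:value) for j=0..4: 0:1, 1:13, 2:17, 3:12, 4:4.
h = 4 is already in the table at j=4, so x = 4.
Check: 13^4 ≡ 4 (mod 19).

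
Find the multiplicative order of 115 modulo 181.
180

181 is prime, so ord(115) divides φ(181) = 180.
Divisors of 180: 1, 2, 3, 4, 5, 6, 9, 10, 12, 15, 18, 20, 30, 36, 45, 60, 90, 180.
Repeated squaring: 115^1 ≡ 115, 115^2 ≡ 12, 115^4 ≡ 144, 115^8 ≡ 102, 115^16 ≡ 87, 115^32 ≡ 148, 115^64 ≡ 3, 115^128 ≡ 9 (mod 181).
Test 115^d mod 181 for each divisor d in increasing order:
115^1 ≡ 115
115^2 ≡ 12
115^3 = 115^2·115^1 ≡ 113
115^4 ≡ 144
115^5 = 115^4·115^1 ≡ 89
115^6 = 115^4·115^2 ≡ 99
115^9 = 115^8·115^1 ≡ 146
115^10 = 115^8·115^2 ≡ 138
115^12 = 115^8·115^4 ≡ 27
115^15 = 115^8·115^4·115^2·115^1 ≡ 155
115^18 = 115^16·115^2 ≡ 139
115^20 = 115^16·115^4 ≡ 39
115^30 = 115^16·115^8·115^4·115^2 ≡ 133
115^36 = 115^32·115^4 ≡ 135
115^45 = 115^32·115^8·115^4·115^1 ≡ 162
115^60 = 115^32·115^16·115^8·115^4 ≡ 132
115^90 = 115^64·115^16·115^8·115^2 ≡ 180
115^180 = 115^128·115^32·115^16·115^4 ≡ 1  ← first divisor giving 1
The order is 180.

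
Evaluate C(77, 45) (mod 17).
0

Using Lucas' theorem:
Write n=77 and k=45 in base 17:
n in base 17: [4, 9]
k in base 17: [2, 11]
C(77,45) mod 17 = ∏ C(n_i, k_i) mod 17
Digit binomials (mod 17): C(4,2) = 6; C(9,11) = 0 (k_i > n_i)
Product: 6 × 0 = 0 ≡ 0 (mod 17)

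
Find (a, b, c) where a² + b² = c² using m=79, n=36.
(4945, 5688, 7537)

Euclid's formula: a = m² - n², b = 2mn, c = m² + n²
m = 79, n = 36
a = 79² - 36² = 6241 - 1296 = 4945
b = 2 × 79 × 36 = 5688
c = 79² + 36² = 6241 + 1296 = 7537
Verification: 4945² + 5688² = 24453025 + 32353344 = 56806369 = 7537² ✓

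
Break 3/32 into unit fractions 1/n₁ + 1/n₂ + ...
1/11 + 1/352

Greedy algorithm:
3/32: ceiling(32/3) = 11, use 1/11
1/352: ceiling(352/1) = 352, use 1/352
Result: 3/32 = 1/11 + 1/352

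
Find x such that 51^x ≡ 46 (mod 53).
40

Baby-step giant-step with step n = ⌈√53⌉ = 8.
Baby steps 51^j mod 53 (j:value) for j=0..7: 0:1, 1:51, 2:4, 3:45, 4:16, 5:21, 6:11, 7:31.
Giant-step multiplier: 51^(-8) ≡ 51^(52-8) = 51^44 ≡ 47 (mod 53).
Giant steps γ_i = 46·47^i mod 53: γ_0=46, γ_1=42, γ_2=13, γ_3=28, γ_4=44, γ_5=1 (in table at j=0).
x = i·n + j = 5·8 + 0 = 40.
Check: 51^40 ≡ 46 (mod 53).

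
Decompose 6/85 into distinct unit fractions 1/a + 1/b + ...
1/15 + 1/255

Greedy algorithm:
6/85: ceiling(85/6) = 15, use 1/15
1/255: ceiling(255/1) = 255, use 1/255
Result: 6/85 = 1/15 + 1/255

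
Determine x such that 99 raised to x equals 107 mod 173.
109

Baby-step giant-step with step n = ⌈√173⌉ = 14.
Baby steps 99^j mod 173 (j:value) for j=0..13: 0:1, 1:99, 2:113, 3:115, 4:140, 5:20, 6:77, 7:11, 8:51, 9:32, 10:54, 11:156, 12:47, 13:155.
Giant-step multiplier: 99^(-14) ≡ 99^(172-14) = 99^158 ≡ 163 (mod 173).
Giant steps γ_i = 107·163^i mod 173: γ_0=107, γ_1=141, γ_2=147, γ_3=87, γ_4=168, γ_5=50, γ_6=19, γ_7=156 (in table at j=11).
x = i·n + j = 7·14 + 11 = 109.
Check: 99^109 ≡ 107 (mod 173).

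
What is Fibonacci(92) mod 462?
375

Matrix identity: Q^n = [[F_(n+1), F_n], [F_n, F_(n-1)]] with Q = [[1,1],[1,0]].
n = 92 = 1011100₂. Square-and-multiply, entries mod 462:
Q^1 = [[1,1],[1,0]]
Q^2 = (Q^1)² = [[2,1],[1,1]]
Q^5 = (Q^2)²·Q = [[8,5],[5,3]]
Q^11 = (Q^5)²·Q = [[144,89],[89,55]]
Q^23 = (Q^11)²·Q = [[168,13],[13,155]]
Q^46 = (Q^23)² = [[211,41],[41,170]]
Q^92 = (Q^46)² = [[2,375],[375,89]]
F_92 mod 462 = Q^92[0][1] = 375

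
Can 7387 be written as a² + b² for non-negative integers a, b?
Not possible

Factorization: 7387 = 83 × 89
By Fermat: n is sum of two squares iff every prime p ≡ 3 (mod 4) appears to even power.
Prime(s) ≡ 3 (mod 4) with odd exponent: [(83, 1)]
Therefore 7387 cannot be expressed as a² + b².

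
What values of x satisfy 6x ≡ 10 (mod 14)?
x ≡ 4 (mod 7)

gcd(6, 14) = 2, which divides 10, so solutions exist.
Divide through by 2: 3x ≡ 5 (mod 7).
Find 3^(-1) mod 7 by the extended Euclidean algorithm:
7 = 2 × 3 + 1  ⟹  1 = (1)·7 + (-2)·3
So (-2)·3 ≡ 1 (mod 7), i.e. 3^(-1) ≡ -2 ≡ 5 (mod 7).
x ≡ 5 × 5 = 25 ≡ 4 (mod 7).
Check: 6 × 4 = 24 ≡ 10 (mod 14).
x ≡ 4 (mod 7), giving 2 solutions mod 14.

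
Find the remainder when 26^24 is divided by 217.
1

Repeated squaring. Binary of 24 = 11000.
26^1 ≡ 26 (mod 217); 26^2 ≡ 25 (mod 217); 26^4 ≡ 191 (mod 217); 26^8 ≡ 25 (mod 217); 26^16 ≡ 191 (mod 217)
26^24 = 26^8 × 26^16 ≡ 1 (mod 217)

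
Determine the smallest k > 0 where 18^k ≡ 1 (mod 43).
42

43 is prime, so ord(18) divides φ(43) = 42.
Divisors of 42: 1, 2, 3, 6, 7, 14, 21, 42.
Repeated squaring: 18^1 ≡ 18, 18^2 ≡ 23, 18^4 ≡ 13, 18^8 ≡ 40, 18^16 ≡ 9, 18^32 ≡ 38 (mod 43).
Test 18^d mod 43 for each divisor d in increasing order:
18^1 ≡ 18
18^2 ≡ 23
18^3 = 18^2·18^1 ≡ 27
18^6 = 18^4·18^2 ≡ 41
18^7 = 18^4·18^2·18^1 ≡ 7
18^14 = 18^8·18^4·18^2 ≡ 6
18^21 = 18^16·18^4·18^1 ≡ 42
18^42 = 18^32·18^8·18^2 ≡ 1  ← first divisor giving 1
The order is 42.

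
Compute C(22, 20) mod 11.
0

Using Lucas' theorem:
Write n=22 and k=20 in base 11:
n in base 11: [2, 0]
k in base 11: [1, 9]
C(22,20) mod 11 = ∏ C(n_i, k_i) mod 11
Digit binomials (mod 11): C(2,1) = 2; C(0,9) = 0 (k_i > n_i)
Product: 2 × 0 = 0 ≡ 0 (mod 11)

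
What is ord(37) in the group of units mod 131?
130

131 is prime, so ord(37) divides φ(131) = 130.
Divisors of 130: 1, 2, 5, 10, 13, 26, 65, 130.
Repeated squaring: 37^1 ≡ 37, 37^2 ≡ 59, 37^4 ≡ 75, 37^8 ≡ 123, 37^16 ≡ 64, 37^32 ≡ 35, 37^64 ≡ 46, 37^128 ≡ 20 (mod 131).
Test 37^d mod 131 for each divisor d in increasing order:
37^1 ≡ 37
37^2 ≡ 59
37^5 = 37^4·37^1 ≡ 24
37^10 = 37^8·37^2 ≡ 52
37^13 = 37^8·37^4·37^1 ≡ 70
37^26 = 37^16·37^8·37^2 ≡ 53
37^65 = 37^64·37^1 ≡ 130
37^130 = 37^128·37^2 ≡ 1  ← first divisor giving 1
The order is 130.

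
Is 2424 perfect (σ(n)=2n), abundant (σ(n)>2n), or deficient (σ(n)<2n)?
abundant

Proper divisors of 2424: sum = 1 + 2 + 3 + 4 + 6 + 8 + 12 + 24 + 101 + 202 + 303 + 404 + 606 + 808 + 1212 = 3696
Since 3696 > 2424, 2424 is abundant.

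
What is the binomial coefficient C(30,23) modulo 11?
8

Using Lucas' theorem:
Write n=30 and k=23 in base 11:
n in base 11: [2, 8]
k in base 11: [2, 1]
C(30,23) mod 11 = ∏ C(n_i, k_i) mod 11
Digit binomials (mod 11): C(2,2) = 1; C(8,1) = 8
Product: 1 × 8 = 8 ≡ 8 (mod 11)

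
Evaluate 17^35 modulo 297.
197

Repeated squaring. Binary of 35 = 100011.
17^1 ≡ 17 (mod 297); 17^2 ≡ 289 (mod 297); 17^4 ≡ 64 (mod 297); 17^8 ≡ 235 (mod 297); 17^16 ≡ 280 (mod 297); 17^32 ≡ 289 (mod 297)
17^35 = 17^1 × 17^2 × 17^32 ≡ 197 (mod 297)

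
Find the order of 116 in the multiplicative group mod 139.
23

139 is prime, so ord(116) divides φ(139) = 138.
Divisors of 138: 1, 2, 3, 6, 23, 46, 69, 138.
Repeated squaring: 116^1 ≡ 116, 116^2 ≡ 112, 116^4 ≡ 34, 116^8 ≡ 44, 116^16 ≡ 129, 116^32 ≡ 100, 116^64 ≡ 131, 116^128 ≡ 64 (mod 139).
Test 116^d mod 139 for each divisor d in increasing order:
116^1 ≡ 116
116^2 ≡ 112
116^3 = 116^2·116^1 ≡ 65
116^6 = 116^4·116^2 ≡ 55
116^23 = 116^16·116^4·116^2·116^1 ≡ 1  ← first divisor giving 1
The order is 23.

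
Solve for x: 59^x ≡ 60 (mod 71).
22

Baby-step giant-step with step n = ⌈√71⌉ = 9.
Baby steps 59^j mod 71 (j:value) for j=0..8: 0:1, 1:59, 2:2, 3:47, 4:4, 5:23, 6:8, 7:46, 8:16.
Giant-step multiplier: 59^(-9) ≡ 59^(70-9) = 59^61 ≡ 44 (mod 71).
Giant steps γ_i = 60·44^i mod 71: γ_0=60, γ_1=13, γ_2=4 (in table at j=4).
x = i·n + j = 2·9 + 4 = 22.
Check: 59^22 ≡ 60 (mod 71).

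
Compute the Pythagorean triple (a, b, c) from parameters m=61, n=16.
(3465, 1952, 3977)

Euclid's formula: a = m² - n², b = 2mn, c = m² + n²
m = 61, n = 16
a = 61² - 16² = 3721 - 256 = 3465
b = 2 × 61 × 16 = 1952
c = 61² + 16² = 3721 + 256 = 3977
Verification: 3465² + 1952² = 12006225 + 3810304 = 15816529 = 3977² ✓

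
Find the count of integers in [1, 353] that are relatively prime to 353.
352

353 = 353
φ(n) = n × ∏(1 - 1/p) for each prime p dividing n
φ(353) = 353 × (1 - 1/353) = 352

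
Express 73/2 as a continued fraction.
[36; 2]

Euclidean algorithm steps:
73 = 36 × 2 + 1
2 = 2 × 1 + 0
Continued fraction: [36; 2]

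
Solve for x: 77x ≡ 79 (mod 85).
x ≡ 22 (mod 85)

gcd(77, 85) = 1, which divides 79, so solutions exist.
Find 77^(-1) mod 85 by the extended Euclidean algorithm:
85 = 1 × 77 + 8  ⟹  8 = (1)·85 + (-1)·77
77 = 9 × 8 + 5  ⟹  5 = (-9)·85 + (10)·77
8 = 1 × 5 + 3  ⟹  3 = (10)·85 + (-11)·77
5 = 1 × 3 + 2  ⟹  2 = (-19)·85 + (21)·77
3 = 1 × 2 + 1  ⟹  1 = (29)·85 + (-32)·77
So (-32)·77 ≡ 1 (mod 85), i.e. 77^(-1) ≡ -32 ≡ 53 (mod 85).
x ≡ 53 × 79 = 4187 ≡ 22 (mod 85).
Check: 77 × 22 = 1694 ≡ 79 (mod 85).
Unique solution: x ≡ 22 (mod 85)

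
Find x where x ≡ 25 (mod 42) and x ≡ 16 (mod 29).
277

Using Chinese Remainder Theorem:
M = 42 × 29 = 1218
M1 = 29, M2 = 42
y1 = 29^(-1) mod 42 = 29
y2 = 42^(-1) mod 29 = 9
x = (25×29×29 + 16×42×9) mod 1218 = 277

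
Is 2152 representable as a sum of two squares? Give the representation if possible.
6² + 46² (a=6, b=46)

Factorization: 2152 = 2^3 × 269
By Fermat: n is sum of two squares iff every prime p ≡ 3 (mod 4) appears to even power.
All primes ≡ 3 (mod 4) appear to even power.
Search a = 0, 1, 2, … for 2152 - a² a perfect square: first hit at a = 6: 2152 - 36 = 2116 = 46².
2152 = 6² + 46² = 36 + 2116 ✓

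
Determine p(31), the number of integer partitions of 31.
6842

p(n) counts ways to write n as a sum of positive integers (order ignored).
Euler's pentagonal recurrence: p(k) = p(k-1) + p(k-2) - p(k-5) - p(k-7) + p(k-12) + p(k-15) - ... (offsets j(3j∓1)/2, signs ++--, p(0)=1, p(<0)=0).
DP table for k = 0..30: p(0)=1, p(1)=1, p(2)=2, p(3)=3, p(4)=5, p(5)=7, p(6)=11, p(7)=15, p(8)=22, p(9)=30, p(10)=42, p(11)=56, p(12)=77, p(13)=101, p(14)=135, p(15)=176, p(16)=231, p(17)=297, p(18)=385, p(19)=490, p(20)=627, p(21)=792, p(22)=1002, p(23)=1255, p(24)=1575, p(25)=1958, p(26)=2436, p(27)=3010, p(28)=3718, p(29)=4565, p(30)=5604.
Final step: p(31) = p(30) + p(29) - p(26) - p(24) + p(19) + p(16) - p(9) - p(5)
= 5604 + 4565 - 2436 - 1575 + 490 + 231 - 30 - 7
= 6842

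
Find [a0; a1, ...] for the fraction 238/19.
[12; 1, 1, 9]

Euclidean algorithm steps:
238 = 12 × 19 + 10
19 = 1 × 10 + 9
10 = 1 × 9 + 1
9 = 9 × 1 + 0
Continued fraction: [12; 1, 1, 9]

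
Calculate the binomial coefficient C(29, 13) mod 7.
0

Using Lucas' theorem:
Write n=29 and k=13 in base 7:
n in base 7: [4, 1]
k in base 7: [1, 6]
C(29,13) mod 7 = ∏ C(n_i, k_i) mod 7
Digit binomials (mod 7): C(4,1) = 4; C(1,6) = 0 (k_i > n_i)
Product: 4 × 0 = 0 ≡ 0 (mod 7)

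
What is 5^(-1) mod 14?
3

gcd(5, 14) = 1, so the inverse exists.
Extended Euclidean algorithm on (14, 5):
14 = 2 × 5 + 4  ⟹  4 = (1)·14 + (-2)·5
5 = 1 × 4 + 1  ⟹  1 = (-1)·14 + (3)·5
So (3)·5 ≡ 1 (mod 14), i.e. 5^(-1) ≡ 3 (mod 14).
Check: 5 × 3 = 15 ≡ 1 (mod 14)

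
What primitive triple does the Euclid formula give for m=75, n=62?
(1781, 9300, 9469)

Euclid's formula: a = m² - n², b = 2mn, c = m² + n²
m = 75, n = 62
a = 75² - 62² = 5625 - 3844 = 1781
b = 2 × 75 × 62 = 9300
c = 75² + 62² = 5625 + 3844 = 9469
Verification: 1781² + 9300² = 3171961 + 86490000 = 89661961 = 9469² ✓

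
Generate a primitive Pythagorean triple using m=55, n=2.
(3021, 220, 3029)

Euclid's formula: a = m² - n², b = 2mn, c = m² + n²
m = 55, n = 2
a = 55² - 2² = 3025 - 4 = 3021
b = 2 × 55 × 2 = 220
c = 55² + 2² = 3025 + 4 = 3029
Verification: 3021² + 220² = 9126441 + 48400 = 9174841 = 3029² ✓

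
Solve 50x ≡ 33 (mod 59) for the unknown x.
x ≡ 16 (mod 59)

gcd(50, 59) = 1, which divides 33, so solutions exist.
Find 50^(-1) mod 59 by the extended Euclidean algorithm:
59 = 1 × 50 + 9  ⟹  9 = (1)·59 + (-1)·50
50 = 5 × 9 + 5  ⟹  5 = (-5)·59 + (6)·50
9 = 1 × 5 + 4  ⟹  4 = (6)·59 + (-7)·50
5 = 1 × 4 + 1  ⟹  1 = (-11)·59 + (13)·50
So (13)·50 ≡ 1 (mod 59), i.e. 50^(-1) ≡ 13 (mod 59).
x ≡ 13 × 33 = 429 ≡ 16 (mod 59).
Check: 50 × 16 = 800 ≡ 33 (mod 59).
Unique solution: x ≡ 16 (mod 59)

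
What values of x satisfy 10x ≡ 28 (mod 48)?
x ≡ 22 (mod 24)

gcd(10, 48) = 2, which divides 28, so solutions exist.
Divide through by 2: 5x ≡ 14 (mod 24).
Find 5^(-1) mod 24 by the extended Euclidean algorithm:
24 = 4 × 5 + 4  ⟹  4 = (1)·24 + (-4)·5
5 = 1 × 4 + 1  ⟹  1 = (-1)·24 + (5)·5
So (5)·5 ≡ 1 (mod 24), i.e. 5^(-1) ≡ 5 (mod 24).
x ≡ 5 × 14 = 70 ≡ 22 (mod 24).
Check: 10 × 22 = 220 ≡ 28 (mod 48).
x ≡ 22 (mod 24), giving 2 solutions mod 48.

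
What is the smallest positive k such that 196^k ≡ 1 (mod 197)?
2

197 is prime, so ord(196) divides φ(197) = 196.
Divisors of 196: 1, 2, 4, 7, 14, 28, 49, 98, 196.
Repeated squaring: 196^1 ≡ 196, 196^2 ≡ 1, 196^4 ≡ 1, 196^8 ≡ 1, 196^16 ≡ 1, 196^32 ≡ 1, 196^64 ≡ 1, 196^128 ≡ 1 (mod 197).
Test 196^d mod 197 for each divisor d in increasing order:
196^1 ≡ 196
196^2 ≡ 1  ← first divisor giving 1
The order is 2.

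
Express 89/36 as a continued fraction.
[2; 2, 8, 2]

Euclidean algorithm steps:
89 = 2 × 36 + 17
36 = 2 × 17 + 2
17 = 8 × 2 + 1
2 = 2 × 1 + 0
Continued fraction: [2; 2, 8, 2]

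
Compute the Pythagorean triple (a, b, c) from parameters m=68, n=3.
(4615, 408, 4633)

Euclid's formula: a = m² - n², b = 2mn, c = m² + n²
m = 68, n = 3
a = 68² - 3² = 4624 - 9 = 4615
b = 2 × 68 × 3 = 408
c = 68² + 3² = 4624 + 9 = 4633
Verification: 4615² + 408² = 21298225 + 166464 = 21464689 = 4633² ✓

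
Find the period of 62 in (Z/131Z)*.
13

131 is prime, so ord(62) divides φ(131) = 130.
Divisors of 130: 1, 2, 5, 10, 13, 26, 65, 130.
Repeated squaring: 62^1 ≡ 62, 62^2 ≡ 45, 62^4 ≡ 60, 62^8 ≡ 63, 62^16 ≡ 39, 62^32 ≡ 80, 62^64 ≡ 112, 62^128 ≡ 99 (mod 131).
Test 62^d mod 131 for each divisor d in increasing order:
62^1 ≡ 62
62^2 ≡ 45
62^5 = 62^4·62^1 ≡ 52
62^10 = 62^8·62^2 ≡ 84
62^13 = 62^8·62^4·62^1 ≡ 1  ← first divisor giving 1
The order is 13.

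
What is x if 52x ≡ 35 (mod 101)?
x ≡ 57 (mod 101)

gcd(52, 101) = 1, which divides 35, so solutions exist.
Find 52^(-1) mod 101 by the extended Euclidean algorithm:
101 = 1 × 52 + 49  ⟹  49 = (1)·101 + (-1)·52
52 = 1 × 49 + 3  ⟹  3 = (-1)·101 + (2)·52
49 = 16 × 3 + 1  ⟹  1 = (17)·101 + (-33)·52
So (-33)·52 ≡ 1 (mod 101), i.e. 52^(-1) ≡ -33 ≡ 68 (mod 101).
x ≡ 68 × 35 = 2380 ≡ 57 (mod 101).
Check: 52 × 57 = 2964 ≡ 35 (mod 101).
Unique solution: x ≡ 57 (mod 101)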